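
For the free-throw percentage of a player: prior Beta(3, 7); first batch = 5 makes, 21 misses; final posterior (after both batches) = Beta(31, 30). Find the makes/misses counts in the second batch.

Sequential conjugate updates are equivalent to a single update on the pooled data, so total successes = posterior α − prior α and total failures = posterior β − prior β.
Total across both batches: 31−3=28 makes, 30−7=23 misses.
Subtract the first batch: 28−5=23 makes and 23−21=2 misses.

23 makes and 2 misses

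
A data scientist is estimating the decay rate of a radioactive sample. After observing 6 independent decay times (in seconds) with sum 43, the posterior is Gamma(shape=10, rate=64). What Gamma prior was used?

Gamma–exponential conjugacy: posterior shape = α + n, posterior rate = β + Σtᵢ.
So α = 10 − 6 = 4 and β = 64 − 43 = 21.

Gamma(shape=4, rate=21)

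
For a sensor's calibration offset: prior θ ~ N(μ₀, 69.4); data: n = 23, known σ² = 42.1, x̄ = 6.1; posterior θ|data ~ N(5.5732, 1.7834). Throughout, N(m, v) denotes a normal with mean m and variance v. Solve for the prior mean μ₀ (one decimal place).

μ₀ = -14.4

The posterior mean is a precision-weighted average: μ_n = (τ₀μ₀ + τ_data·x̄)/(τ₀+τ_data), with τ₀=1/σ₀² and τ_data=n/σ².
Here τ₀ = 1/69.4 = 0.014409 and τ_data = 23/42.1 = 0.546318, so τ_n = 0.560727.
Rearranging for μ₀: μ₀ = (μ_n·τ_n − τ_data·x̄)/τ₀ = (5.5732·0.560727 − 0.546318·6.1) / 0.014409 = -0.207496/0.014409 ≈ -14.4.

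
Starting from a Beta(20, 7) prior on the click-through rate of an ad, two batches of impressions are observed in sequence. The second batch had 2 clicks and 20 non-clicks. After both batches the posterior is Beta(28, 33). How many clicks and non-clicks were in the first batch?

6 clicks and 6 non-clicks

Because Beta–binomial updating is additive in the counts, the combined data contributed (α_post−α_prior, β_post−β_prior) successes and failures.
Total across both batches: 28−20=8 clicks, 33−7=26 non-clicks.
Subtract the second batch: 8−2=6 clicks and 26−20=6 non-clicks.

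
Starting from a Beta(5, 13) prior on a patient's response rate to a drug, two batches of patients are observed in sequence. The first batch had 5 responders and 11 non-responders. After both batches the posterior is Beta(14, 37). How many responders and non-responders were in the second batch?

Sequential conjugate updates are equivalent to a single update on the pooled data, so total successes = posterior α − prior α and total failures = posterior β − prior β.
Total across both batches: 14−5=9 responders, 37−13=24 non-responders.
Subtract the first batch: 9−5=4 responders and 24−11=13 non-responders.

4 responders and 13 non-responders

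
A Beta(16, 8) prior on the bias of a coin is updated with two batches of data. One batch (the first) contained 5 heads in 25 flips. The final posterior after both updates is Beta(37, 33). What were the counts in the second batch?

Sequential conjugate updates are equivalent to a single update on the pooled data, so total successes = posterior α − prior α and total failures = posterior β − prior β.
Total across both batches: 37−16=21 heads, 33−8=25 tails.
Subtract the first batch: 21−5=16 heads and 25−20=5 tails.

16 heads and 5 tails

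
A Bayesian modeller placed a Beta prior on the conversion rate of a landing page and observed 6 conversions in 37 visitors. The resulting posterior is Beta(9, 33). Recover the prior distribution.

Beta(3, 2)

Beta is conjugate to the binomial likelihood: posterior = Beta(α+s, β+f).
Subtract the data counts: 9−6=3, 33−31=2.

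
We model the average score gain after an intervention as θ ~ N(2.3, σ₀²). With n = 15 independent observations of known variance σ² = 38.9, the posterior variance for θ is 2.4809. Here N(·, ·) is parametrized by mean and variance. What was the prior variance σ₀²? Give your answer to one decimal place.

Posterior precision equals prior precision plus data precision: 1/σ_n² = 1/σ₀² + n/σ².
So 1/σ₀² = 1/2.4809 − 15/38.9 = 0.403080 − 0.385604 = 0.017476.
Hence σ₀² = 1/0.017476 ≈ 57.2.

σ₀² = 57.2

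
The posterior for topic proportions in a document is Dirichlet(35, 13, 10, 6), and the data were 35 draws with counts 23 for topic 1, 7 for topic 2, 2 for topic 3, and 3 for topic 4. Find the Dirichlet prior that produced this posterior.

For a Dirichlet(α) prior with multinomial counts c, the posterior is Dirichlet(α + c) componentwise.
Subtract each count from the matching posterior parameter: 35−23=12, 13−7=6, 10−2=8, 6−3=3.

Dirichlet(12, 6, 8, 3)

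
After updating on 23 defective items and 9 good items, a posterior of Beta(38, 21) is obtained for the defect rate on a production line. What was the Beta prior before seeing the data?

Beta(15, 12)

Under Beta–binomial conjugacy the posterior parameters are (a+s, b+f).
Subtract the data counts: 38−23=15, 21−9=12.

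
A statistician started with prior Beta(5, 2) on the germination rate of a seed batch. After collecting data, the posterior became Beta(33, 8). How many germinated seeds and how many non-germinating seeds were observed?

28 germinated seeds and 6 non-germinating seeds

Beta is conjugate to the binomial likelihood: posterior = Beta(α+s, β+f).
Match parameters: s=33−5=28, f=8−2=6.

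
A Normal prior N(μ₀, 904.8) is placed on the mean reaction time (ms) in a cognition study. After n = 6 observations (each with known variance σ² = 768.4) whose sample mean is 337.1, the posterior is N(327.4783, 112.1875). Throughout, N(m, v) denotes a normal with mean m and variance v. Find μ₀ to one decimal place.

With known observation variance, the Normal–Normal posterior has precision τ_n = τ₀ + n/σ² and mean μ_n = (τ₀μ₀ + (n/σ²)x̄)/τ_n.
Here τ₀ = 1/904.8 = 0.001105 and τ_data = 6/768.4 = 0.007808, so τ_n = 0.008913.
Rearranging for μ₀: μ₀ = (μ_n·τ_n − τ_data·x̄)/τ₀ = (327.4783·0.008913 − 0.007808·337.1) / 0.001105 = 0.286737/0.001105 ≈ 259.5.

μ₀ = 259.5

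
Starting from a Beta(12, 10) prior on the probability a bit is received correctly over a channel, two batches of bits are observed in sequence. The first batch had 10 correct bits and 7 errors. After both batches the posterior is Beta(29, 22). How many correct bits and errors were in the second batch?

Because Beta–binomial updating is additive in the counts, the combined data contributed (α_post−α_prior, β_post−β_prior) successes and failures.
Total across both batches: 29−12=17 correct bits, 22−10=12 errors.
Subtract the first batch: 17−10=7 correct bits and 12−7=5 errors.

7 correct bits and 5 errors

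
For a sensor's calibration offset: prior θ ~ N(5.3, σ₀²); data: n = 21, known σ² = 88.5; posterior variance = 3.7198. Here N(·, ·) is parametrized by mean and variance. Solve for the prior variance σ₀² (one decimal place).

For the Normal–Normal model with known σ², precisions add: τ_n = τ₀ + n/σ².
So 1/σ₀² = 1/3.7198 − 21/88.5 = 0.268832 − 0.237288 = 0.031544.
Hence σ₀² = 1/0.031544 ≈ 31.7.

σ₀² = 31.7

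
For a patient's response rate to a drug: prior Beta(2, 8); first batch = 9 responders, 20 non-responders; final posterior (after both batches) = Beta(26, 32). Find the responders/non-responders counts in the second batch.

Because Beta–binomial updating is additive in the counts, the combined data contributed (α_post−α_prior, β_post−β_prior) successes and failures.
Total across both batches: 26−2=24 responders, 32−8=24 non-responders.
Subtract the first batch: 24−9=15 responders and 24−20=4 non-responders.

15 responders and 4 non-responders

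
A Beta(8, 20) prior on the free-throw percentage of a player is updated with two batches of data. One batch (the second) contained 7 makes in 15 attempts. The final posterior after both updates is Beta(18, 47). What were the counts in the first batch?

3 makes and 19 misses

Because Beta–binomial updating is additive in the counts, the combined data contributed (α_post−α_prior, β_post−β_prior) successes and failures.
Total across both batches: 18−8=10 makes, 47−20=27 misses.
Subtract the second batch: 10−7=3 makes and 27−8=19 misses.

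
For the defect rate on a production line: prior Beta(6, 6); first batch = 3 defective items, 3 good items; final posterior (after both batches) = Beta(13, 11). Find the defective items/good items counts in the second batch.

4 defective items and 2 good items

Because Beta–binomial updating is additive in the counts, the combined data contributed (α_post−α_prior, β_post−β_prior) successes and failures.
Total across both batches: 13−6=7 defective items, 11−6=5 good items.
Subtract the first batch: 7−3=4 defective items and 5−3=2 good items.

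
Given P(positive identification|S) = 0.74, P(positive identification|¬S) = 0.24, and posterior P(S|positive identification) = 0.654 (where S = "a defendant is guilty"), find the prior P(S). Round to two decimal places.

P(S) = 0.38

In odds form, posterior odds = prior odds × likelihood ratio, so prior odds = posterior odds ÷ LR.
Posterior odds = 0.654/(1−0.654) = 1.8902. LR = 0.74/0.24 = 3.0833.
Prior odds = 1.8902/3.0833 = 0.6130, so P(S) = 0.6130/(1+0.6130) ≈ 0.38.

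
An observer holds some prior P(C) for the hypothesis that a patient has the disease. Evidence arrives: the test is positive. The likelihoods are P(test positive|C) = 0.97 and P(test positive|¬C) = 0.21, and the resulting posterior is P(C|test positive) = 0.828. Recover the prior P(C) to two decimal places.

In odds form, posterior odds = prior odds × likelihood ratio, so prior odds = posterior odds ÷ LR.
Posterior odds = 0.828/(1−0.828) = 4.8140. LR = 0.97/0.21 = 4.6190.
Prior odds = 4.8140/4.6190 = 1.0422, so P(C) = 1.0422/(1+1.0422) ≈ 0.51.

P(C) = 0.51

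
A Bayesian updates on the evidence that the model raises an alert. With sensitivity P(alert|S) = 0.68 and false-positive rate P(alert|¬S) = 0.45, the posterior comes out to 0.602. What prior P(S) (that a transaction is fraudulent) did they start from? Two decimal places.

Bayes' rule in odds form gives O(S|E) = O(S)·[P(E|S)/P(E|¬S)], hence O(S) = O(S|E)/LR.
Posterior odds = 0.602/(1−0.602) = 1.5126. LR = 0.68/0.45 = 1.5111.
Prior odds = 1.5126/1.5111 = 1.0010, so P(S) = 1.0010/(1+1.0010) ≈ 0.50.

P(S) = 0.50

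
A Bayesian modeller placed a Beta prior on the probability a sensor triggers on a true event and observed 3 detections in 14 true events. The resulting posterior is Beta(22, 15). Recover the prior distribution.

Beta(19, 4)

A Beta(α, β) prior with s successes and f failures in binomial data gives a Beta(α+s, β+f) posterior.
So α = 22 − 3 = 19 and β = 15 − 11 = 4.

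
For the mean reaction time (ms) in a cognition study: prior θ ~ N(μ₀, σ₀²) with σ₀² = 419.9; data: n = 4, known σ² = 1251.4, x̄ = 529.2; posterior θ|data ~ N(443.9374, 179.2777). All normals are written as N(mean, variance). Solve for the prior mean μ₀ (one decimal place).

μ₀ = 329.5

With known observation variance, the Normal–Normal posterior has precision τ_n = τ₀ + n/σ² and mean μ_n = (τ₀μ₀ + (n/σ²)x̄)/τ_n.
Here τ₀ = 1/419.9 = 0.002382 and τ_data = 4/1251.4 = 0.003196, so τ_n = 0.005578.
Rearranging for μ₀: μ₀ = (μ_n·τ_n − τ_data·x̄)/τ₀ = (443.9374·0.005578 − 0.003196·529.2) / 0.002382 = 0.784960/0.002382 ≈ 329.5.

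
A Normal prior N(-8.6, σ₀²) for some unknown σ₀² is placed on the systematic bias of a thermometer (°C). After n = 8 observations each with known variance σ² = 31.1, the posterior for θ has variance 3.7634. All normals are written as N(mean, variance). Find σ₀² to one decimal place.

σ₀² = 117.9

For the Normal–Normal model with known σ², precisions add: τ_n = τ₀ + n/σ².
So 1/σ₀² = 1/3.7634 − 8/31.1 = 0.265717 − 0.257235 = 0.008482.
Hence σ₀² = 1/0.008482 ≈ 117.9.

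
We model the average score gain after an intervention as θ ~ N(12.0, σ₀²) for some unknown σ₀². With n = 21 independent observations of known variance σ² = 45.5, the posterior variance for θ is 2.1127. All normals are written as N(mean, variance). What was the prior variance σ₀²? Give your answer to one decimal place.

σ₀² = 84.8

For the Normal–Normal model with known σ², precisions add: τ_n = τ₀ + n/σ².
So 1/σ₀² = 1/2.1127 − 21/45.5 = 0.473328 − 0.461538 = 0.011790.
Hence σ₀² = 1/0.011790 ≈ 84.8.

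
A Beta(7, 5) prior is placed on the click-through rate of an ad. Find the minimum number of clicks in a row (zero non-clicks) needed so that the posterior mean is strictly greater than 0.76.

After k clicks and 0 non-clicks the posterior is Beta(7+k, 5), with mean (7+k)/(7+5+k).
Set (7+k)/(12+k) > 0.76 and solve: k > (0.76·12 − 7)/(1 − 0.76) = 8.833.
The smallest integer exceeding 8.833 is 9.

k = 9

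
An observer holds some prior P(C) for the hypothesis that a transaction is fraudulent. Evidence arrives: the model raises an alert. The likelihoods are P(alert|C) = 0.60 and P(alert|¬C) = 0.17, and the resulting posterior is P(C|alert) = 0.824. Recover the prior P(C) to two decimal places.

P(C) = 0.57

In odds form, posterior odds = prior odds × likelihood ratio, so prior odds = posterior odds ÷ LR.
Posterior odds = 0.824/(1−0.824) = 4.6818. LR = 0.60/0.17 = 3.5294.
Prior odds = 4.6818/3.5294 = 1.3265, so P(C) = 1.3265/(1+1.3265) ≈ 0.57.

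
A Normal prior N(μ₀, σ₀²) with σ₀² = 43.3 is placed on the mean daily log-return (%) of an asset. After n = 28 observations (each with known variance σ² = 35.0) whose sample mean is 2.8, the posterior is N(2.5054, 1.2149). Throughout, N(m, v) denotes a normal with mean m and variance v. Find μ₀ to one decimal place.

With known observation variance, the Normal–Normal posterior has precision τ_n = τ₀ + n/σ² and mean μ_n = (τ₀μ₀ + (n/σ²)x̄)/τ_n.
Here τ₀ = 1/43.3 = 0.023095 and τ_data = 28/35.0 = 0.800000, so τ_n = 0.823095.
Rearranging for μ₀: μ₀ = (μ_n·τ_n − τ_data·x̄)/τ₀ = (2.5054·0.823095 − 0.800000·2.8) / 0.023095 = -0.177818/0.023095 ≈ -7.7.

μ₀ = -7.7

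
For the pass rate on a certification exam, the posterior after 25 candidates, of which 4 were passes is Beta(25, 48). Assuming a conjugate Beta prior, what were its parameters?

A Beta(α, β) prior with s successes and f failures in binomial data gives a Beta(α+s, β+f) posterior.
Subtract the data counts: 25−4=21, 48−21=27.

Beta(21, 27)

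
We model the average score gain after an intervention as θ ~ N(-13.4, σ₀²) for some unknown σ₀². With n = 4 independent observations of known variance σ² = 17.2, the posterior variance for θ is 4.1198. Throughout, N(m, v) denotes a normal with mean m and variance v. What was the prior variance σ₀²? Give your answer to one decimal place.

σ₀² = 98.3

For the Normal–Normal model with known σ², precisions add: τ_n = τ₀ + n/σ².
So 1/σ₀² = 1/4.1198 − 4/17.2 = 0.242730 − 0.232558 = 0.010172.
Hence σ₀² = 1/0.010172 ≈ 98.3.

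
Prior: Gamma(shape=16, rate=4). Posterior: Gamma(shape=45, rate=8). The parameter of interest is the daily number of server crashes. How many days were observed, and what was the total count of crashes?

Gamma–Poisson conjugacy: posterior shape = α + Σxᵢ, posterior rate = β + n.
Matching: Σxᵢ = 45 − 16 = 29 and n = 8 − 4 = 4.

n = 4 days with total 29 crashes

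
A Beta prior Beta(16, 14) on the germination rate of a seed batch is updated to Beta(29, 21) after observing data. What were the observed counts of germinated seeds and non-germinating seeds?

Beta is conjugate to the binomial likelihood: posterior = Beta(α+s, β+f).
So s = 29 − 16 = 13 and f = 21 − 14 = 7.

13 germinated seeds and 7 non-germinating seeds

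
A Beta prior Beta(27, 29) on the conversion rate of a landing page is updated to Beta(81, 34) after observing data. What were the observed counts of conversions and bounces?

Beta is conjugate to the binomial likelihood: posterior = Beta(α+s, β+f).
So s = 81 − 27 = 54 and f = 34 − 29 = 5.

54 conversions and 5 bounces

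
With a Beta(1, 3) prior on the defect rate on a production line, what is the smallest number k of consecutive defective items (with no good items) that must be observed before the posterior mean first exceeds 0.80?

k = 12

After k defective items and 0 good items the posterior is Beta(1+k, 3), with mean (1+k)/(1+3+k).
Set (1+k)/(4+k) > 0.80 and solve: k > (0.80·4 − 1)/(1 − 0.80) = 11.000.
The smallest integer exceeding 11.000 is 12.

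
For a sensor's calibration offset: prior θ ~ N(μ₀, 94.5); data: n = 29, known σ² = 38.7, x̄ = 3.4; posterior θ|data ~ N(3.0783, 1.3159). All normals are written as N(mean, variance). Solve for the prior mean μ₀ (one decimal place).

The posterior mean is a precision-weighted average: μ_n = (τ₀μ₀ + τ_data·x̄)/(τ₀+τ_data), with τ₀=1/σ₀² and τ_data=n/σ².
Here τ₀ = 1/94.5 = 0.010582 and τ_data = 29/38.7 = 0.749354, so τ_n = 0.759936.
Rearranging for μ₀: μ₀ = (μ_n·τ_n − τ_data·x̄)/τ₀ = (3.0783·0.759936 − 0.749354·3.4) / 0.010582 = -0.208493/0.010582 ≈ -19.7.

μ₀ = -19.7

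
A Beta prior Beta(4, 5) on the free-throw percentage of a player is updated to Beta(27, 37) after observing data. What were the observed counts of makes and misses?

23 makes and 32 misses

A Beta(α, β) prior with s successes and f failures in binomial data gives a Beta(α+s, β+f) posterior.
So s = 27 − 4 = 23 and f = 37 − 5 = 32.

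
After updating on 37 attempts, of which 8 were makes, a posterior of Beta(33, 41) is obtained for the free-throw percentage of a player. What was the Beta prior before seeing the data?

Beta is conjugate to the binomial likelihood: posterior = Beta(α+s, β+f).
So α = 33 − 8 = 25 and β = 41 − 29 = 12.

Beta(25, 12)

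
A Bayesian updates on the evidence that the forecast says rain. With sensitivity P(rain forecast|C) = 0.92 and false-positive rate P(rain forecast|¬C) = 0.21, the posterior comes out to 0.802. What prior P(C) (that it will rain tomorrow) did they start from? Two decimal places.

Bayes' rule in odds form gives O(C|E) = O(C)·[P(E|C)/P(E|¬C)], hence O(C) = O(C|E)/LR.
Posterior odds = 0.802/(1−0.802) = 4.0505. LR = 0.92/0.21 = 4.3810.
Prior odds = 4.0505/4.3810 = 0.9246, so P(C) = 0.9246/(1+0.9246) ≈ 0.48.

P(C) = 0.48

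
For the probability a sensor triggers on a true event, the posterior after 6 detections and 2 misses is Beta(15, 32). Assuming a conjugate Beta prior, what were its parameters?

Beta(9, 30)

A Beta(a, b) prior with s successes and f failures in binomial data gives a Beta(a+s, b+f) posterior.
So a = 15 − 6 = 9 and b = 32 − 2 = 30.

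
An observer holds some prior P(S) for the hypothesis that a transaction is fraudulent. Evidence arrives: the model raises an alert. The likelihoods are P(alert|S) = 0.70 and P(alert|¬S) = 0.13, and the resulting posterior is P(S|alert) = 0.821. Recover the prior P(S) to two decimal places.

P(S) = 0.46

In odds form, posterior odds = prior odds × likelihood ratio, so prior odds = posterior odds ÷ LR.
Posterior odds = 0.821/(1−0.821) = 4.5866. LR = 0.70/0.13 = 5.3846.
Prior odds = 4.5866/5.3846 = 0.8518, so P(S) = 0.8518/(1+0.8518) ≈ 0.46.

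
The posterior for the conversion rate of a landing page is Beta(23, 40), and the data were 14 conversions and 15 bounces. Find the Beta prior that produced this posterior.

A Beta(α, β) prior with s successes and f failures in binomial data gives a Beta(α+s, β+f) posterior.
So α = 23 − 14 = 9 and β = 40 − 15 = 25.

Beta(9, 25)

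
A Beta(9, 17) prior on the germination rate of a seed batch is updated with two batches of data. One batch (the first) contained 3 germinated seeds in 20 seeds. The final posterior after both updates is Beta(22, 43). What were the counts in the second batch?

Because Beta–binomial updating is additive in the counts, the combined data contributed (α_post−α_prior, β_post−β_prior) successes and failures.
Total across both batches: 22−9=13 germinated seeds, 43−17=26 non-germinating seeds.
Subtract the first batch: 13−3=10 germinated seeds and 26−17=9 non-germinating seeds.

10 germinated seeds and 9 non-germinating seeds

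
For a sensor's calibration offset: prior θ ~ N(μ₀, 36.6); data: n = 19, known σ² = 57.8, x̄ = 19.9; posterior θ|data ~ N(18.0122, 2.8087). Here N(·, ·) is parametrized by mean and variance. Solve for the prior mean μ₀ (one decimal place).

μ₀ = -4.7

The posterior mean is a precision-weighted average: μ_n = (τ₀μ₀ + τ_data·x̄)/(τ₀+τ_data), with τ₀=1/σ₀² and τ_data=n/σ².
Here τ₀ = 1/36.6 = 0.027322 and τ_data = 19/57.8 = 0.328720, so τ_n = 0.356042.
Rearranging for μ₀: μ₀ = (μ_n·τ_n − τ_data·x̄)/τ₀ = (18.0122·0.356042 − 0.328720·19.9) / 0.027322 = -0.128428/0.027322 ≈ -4.7.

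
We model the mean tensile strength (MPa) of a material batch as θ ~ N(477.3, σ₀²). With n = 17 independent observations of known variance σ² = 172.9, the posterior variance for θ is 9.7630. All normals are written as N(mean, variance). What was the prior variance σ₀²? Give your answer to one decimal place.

σ₀² = 243.6

Posterior precision equals prior precision plus data precision: 1/σ_n² = 1/σ₀² + n/σ².
So 1/σ₀² = 1/9.7630 − 17/172.9 = 0.102428 − 0.098323 = 0.004105.
Hence σ₀² = 1/0.004105 ≈ 243.6.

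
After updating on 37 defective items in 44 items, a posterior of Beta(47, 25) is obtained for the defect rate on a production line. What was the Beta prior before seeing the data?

Beta(10, 18)

Beta is conjugate to the binomial likelihood: posterior = Beta(α+s, β+f).
Subtract the data counts: 47−37=10, 25−7=18.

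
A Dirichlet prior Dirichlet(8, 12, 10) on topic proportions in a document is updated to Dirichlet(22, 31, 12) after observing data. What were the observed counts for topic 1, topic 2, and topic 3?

For a Dirichlet(α) prior with multinomial counts c, the posterior is Dirichlet(α + c) componentwise.
Counts are posterior − prior componentwise: 22−8=14, 31−12=19, 12−10=2.

counts (14, 19, 2)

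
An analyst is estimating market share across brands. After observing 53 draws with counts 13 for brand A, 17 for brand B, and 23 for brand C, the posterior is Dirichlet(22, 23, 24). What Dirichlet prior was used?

Dirichlet(9, 6, 1)

For a Dirichlet(α) prior with multinomial counts c, the posterior is Dirichlet(α + c) componentwise.
Subtract each count from the matching posterior parameter: 22−13=9, 23−17=6, 24−23=1.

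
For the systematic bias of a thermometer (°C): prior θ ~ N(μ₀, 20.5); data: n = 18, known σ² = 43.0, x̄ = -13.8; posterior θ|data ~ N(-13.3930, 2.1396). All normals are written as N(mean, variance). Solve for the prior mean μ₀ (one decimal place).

μ₀ = -9.9

With known observation variance, the Normal–Normal posterior has precision τ_n = τ₀ + n/σ² and mean μ_n = (τ₀μ₀ + (n/σ²)x̄)/τ_n.
Here τ₀ = 1/20.5 = 0.048780 and τ_data = 18/43.0 = 0.418605, so τ_n = 0.467385.
Rearranging for μ₀: μ₀ = (μ_n·τ_n − τ_data·x̄)/τ₀ = (-13.3930·0.467385 − 0.418605·-13.8) / 0.048780 = -0.482938/0.048780 ≈ -9.9.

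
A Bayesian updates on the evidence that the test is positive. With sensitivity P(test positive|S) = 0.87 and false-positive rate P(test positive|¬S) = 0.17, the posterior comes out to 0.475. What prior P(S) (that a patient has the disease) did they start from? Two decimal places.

Bayes' rule in odds form gives O(S|E) = O(S)·[P(E|S)/P(E|¬S)], hence O(S) = O(S|E)/LR.
Posterior odds = 0.475/(1−0.475) = 0.9048. LR = 0.87/0.17 = 5.1176.
Prior odds = 0.9048/5.1176 = 0.1768, so P(S) = 0.1768/(1+0.1768) ≈ 0.15.

P(S) = 0.15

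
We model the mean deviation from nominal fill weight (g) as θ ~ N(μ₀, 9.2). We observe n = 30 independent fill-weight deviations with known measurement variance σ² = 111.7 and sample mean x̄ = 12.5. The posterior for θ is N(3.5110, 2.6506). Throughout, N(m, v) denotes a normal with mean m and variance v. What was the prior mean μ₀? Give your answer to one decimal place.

μ₀ = -18.7

The posterior mean is a precision-weighted average: μ_n = (τ₀μ₀ + τ_data·x̄)/(τ₀+τ_data), with τ₀=1/σ₀² and τ_data=n/σ².
Here τ₀ = 1/9.2 = 0.108696 and τ_data = 30/111.7 = 0.268577, so τ_n = 0.377273.
Rearranging for μ₀: μ₀ = (μ_n·τ_n − τ_data·x̄)/τ₀ = (3.5110·0.377273 − 0.268577·12.5) / 0.108696 = -2.032607/0.108696 ≈ -18.7.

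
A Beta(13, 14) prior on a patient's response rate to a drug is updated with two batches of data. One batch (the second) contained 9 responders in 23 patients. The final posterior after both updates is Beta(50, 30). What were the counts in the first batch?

28 responders and 2 non-responders

Sequential conjugate updates are equivalent to a single update on the pooled data, so total successes = posterior α − prior α and total failures = posterior β − prior β.
Total across both batches: 50−13=37 responders, 30−14=16 non-responders.
Subtract the second batch: 37−9=28 responders and 16−14=2 non-responders.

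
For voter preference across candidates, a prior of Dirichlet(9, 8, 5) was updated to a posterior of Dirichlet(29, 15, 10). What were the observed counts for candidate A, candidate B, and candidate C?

For a Dirichlet(α) prior with multinomial counts c, the posterior is Dirichlet(α + c) componentwise.
Counts are posterior − prior componentwise: 29−9=20, 15−8=7, 10−5=5.

counts (20, 7, 5)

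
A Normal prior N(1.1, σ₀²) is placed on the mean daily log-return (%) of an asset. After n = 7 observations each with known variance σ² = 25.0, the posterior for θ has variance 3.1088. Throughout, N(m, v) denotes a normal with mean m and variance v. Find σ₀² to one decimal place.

Posterior precision equals prior precision plus data precision: 1/σ_n² = 1/σ₀² + n/σ².
So 1/σ₀² = 1/3.1088 − 7/25.0 = 0.321668 − 0.280000 = 0.041668.
Hence σ₀² = 1/0.041668 ≈ 24.0.

σ₀² = 24.0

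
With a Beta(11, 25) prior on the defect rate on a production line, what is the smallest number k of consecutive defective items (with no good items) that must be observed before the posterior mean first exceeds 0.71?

After k defective items and 0 good items the posterior is Beta(11+k, 25), with mean (11+k)/(11+25+k).
Set (11+k)/(36+k) > 0.71 and solve: k > (0.71·36 − 11)/(1 − 0.71) = 50.207.
The smallest integer exceeding 50.207 is 51, and checking k=51: (62)/(87) = 0.7126 > 0.71.

k = 51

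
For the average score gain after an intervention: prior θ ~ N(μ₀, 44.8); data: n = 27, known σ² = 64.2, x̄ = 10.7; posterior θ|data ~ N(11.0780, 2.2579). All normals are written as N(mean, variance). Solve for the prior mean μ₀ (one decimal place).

The posterior mean is a precision-weighted average: μ_n = (τ₀μ₀ + τ_data·x̄)/(τ₀+τ_data), with τ₀=1/σ₀² and τ_data=n/σ².
Here τ₀ = 1/44.8 = 0.022321 and τ_data = 27/64.2 = 0.420561, so τ_n = 0.442882.
Rearranging for μ₀: μ₀ = (μ_n·τ_n − τ_data·x̄)/τ₀ = (11.0780·0.442882 − 0.420561·10.7) / 0.022321 = 0.406244/0.022321 ≈ 18.2.

μ₀ = 18.2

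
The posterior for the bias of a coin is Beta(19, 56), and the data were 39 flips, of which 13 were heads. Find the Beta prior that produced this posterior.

A Beta(α, β) prior with s successes and f failures in binomial data gives a Beta(α+s, β+f) posterior.
Subtract the data counts: 19−13=6, 56−26=30.

Beta(6, 30)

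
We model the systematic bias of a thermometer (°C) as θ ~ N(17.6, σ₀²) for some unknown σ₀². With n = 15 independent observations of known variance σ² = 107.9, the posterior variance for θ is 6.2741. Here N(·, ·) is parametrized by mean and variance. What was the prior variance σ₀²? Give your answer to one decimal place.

σ₀² = 49.1

For the Normal–Normal model with known σ², precisions add: τ_n = τ₀ + n/σ².
So 1/σ₀² = 1/6.2741 − 15/107.9 = 0.159385 − 0.139018 = 0.020367.
Hence σ₀² = 1/0.020367 ≈ 49.1.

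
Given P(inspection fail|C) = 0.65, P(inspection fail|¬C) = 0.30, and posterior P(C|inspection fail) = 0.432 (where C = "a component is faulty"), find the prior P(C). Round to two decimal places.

P(C) = 0.26

Bayes' rule in odds form gives O(C|E) = O(C)·[P(E|C)/P(E|¬C)], hence O(C) = O(C|E)/LR.
Posterior odds = 0.432/(1−0.432) = 0.7606. LR = 0.65/0.30 = 2.1667.
Prior odds = 0.7606/2.1667 = 0.3510, so P(C) = 0.3510/(1+0.3510) ≈ 0.26.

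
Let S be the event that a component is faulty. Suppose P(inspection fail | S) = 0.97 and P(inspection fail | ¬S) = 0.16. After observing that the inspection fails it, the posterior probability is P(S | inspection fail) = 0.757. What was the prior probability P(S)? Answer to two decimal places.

In odds form, posterior odds = prior odds × likelihood ratio, so prior odds = posterior odds ÷ LR.
Posterior odds = 0.757/(1−0.757) = 3.1152. LR = 0.97/0.16 = 6.0625.
Prior odds = 3.1152/6.0625 = 0.5138, so P(S) = 0.5138/(1+0.5138) ≈ 0.34.

P(S) = 0.34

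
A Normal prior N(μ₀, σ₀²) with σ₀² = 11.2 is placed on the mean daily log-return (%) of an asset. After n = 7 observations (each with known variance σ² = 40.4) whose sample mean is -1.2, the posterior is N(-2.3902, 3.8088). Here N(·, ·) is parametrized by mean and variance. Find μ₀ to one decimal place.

With known observation variance, the Normal–Normal posterior has precision τ_n = τ₀ + n/σ² and mean μ_n = (τ₀μ₀ + (n/σ²)x̄)/τ_n.
Here τ₀ = 1/11.2 = 0.089286 and τ_data = 7/40.4 = 0.173267, so τ_n = 0.262553.
Rearranging for μ₀: μ₀ = (μ_n·τ_n − τ_data·x̄)/τ₀ = (-2.3902·0.262553 − 0.173267·-1.2) / 0.089286 = -0.419634/0.089286 ≈ -4.7.

μ₀ = -4.7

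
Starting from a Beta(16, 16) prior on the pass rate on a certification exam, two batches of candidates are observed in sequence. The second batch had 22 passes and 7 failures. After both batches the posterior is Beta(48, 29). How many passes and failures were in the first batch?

10 passes and 6 failures

Because Beta–binomial updating is additive in the counts, the combined data contributed (α_post−α_prior, β_post−β_prior) successes and failures.
Total across both batches: 48−16=32 passes, 29−16=13 failures.
Subtract the second batch: 32−22=10 passes and 13−7=6 failures.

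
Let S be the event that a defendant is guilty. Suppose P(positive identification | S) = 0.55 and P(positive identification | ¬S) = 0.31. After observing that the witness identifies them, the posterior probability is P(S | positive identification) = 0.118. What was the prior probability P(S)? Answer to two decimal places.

In odds form, posterior odds = prior odds × likelihood ratio, so prior odds = posterior odds ÷ LR.
Posterior odds = 0.118/(1−0.118) = 0.1338. LR = 0.55/0.31 = 1.7742.
Prior odds = 0.1338/1.7742 = 0.0754, so P(S) = 0.0754/(1+0.0754) ≈ 0.07.

P(S) = 0.07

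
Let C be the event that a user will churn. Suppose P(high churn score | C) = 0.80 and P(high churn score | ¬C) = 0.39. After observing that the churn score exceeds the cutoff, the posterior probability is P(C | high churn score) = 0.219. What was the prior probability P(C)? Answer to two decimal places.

P(C) = 0.12

Bayes' rule in odds form gives O(C|E) = O(C)·[P(E|C)/P(E|¬C)], hence O(C) = O(C|E)/LR.
Posterior odds = 0.219/(1−0.219) = 0.2804. LR = 0.80/0.39 = 2.0513.
Prior odds = 0.2804/2.0513 = 0.1367, so P(C) = 0.1367/(1+0.1367) ≈ 0.12.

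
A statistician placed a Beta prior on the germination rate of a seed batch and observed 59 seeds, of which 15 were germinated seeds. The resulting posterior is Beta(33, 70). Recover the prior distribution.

Beta(18, 26)

Beta is conjugate to the binomial likelihood: posterior = Beta(α+s, β+f).
Subtract the data counts: 33−15=18, 70−44=26.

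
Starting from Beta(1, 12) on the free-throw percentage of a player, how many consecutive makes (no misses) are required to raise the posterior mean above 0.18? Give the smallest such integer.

k = 2

After k makes and 0 misses the posterior is Beta(1+k, 12), with mean (1+k)/(1+12+k).
Set (1+k)/(13+k) > 0.18 and solve: k > (0.18·13 − 1)/(1 − 0.18) = 1.634.
The smallest integer exceeding 1.634 is 2, and checking k=2: (3)/(15) = 0.2000 > 0.18.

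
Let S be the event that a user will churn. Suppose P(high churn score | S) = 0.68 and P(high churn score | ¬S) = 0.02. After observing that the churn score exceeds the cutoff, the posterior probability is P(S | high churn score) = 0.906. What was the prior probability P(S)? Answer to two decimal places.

Bayes' rule in odds form gives O(S|E) = O(S)·[P(E|S)/P(E|¬S)], hence O(S) = O(S|E)/LR.
Posterior odds = 0.906/(1−0.906) = 9.6383. LR = 0.68/0.02 = 34.0000.
Prior odds = 9.6383/34.0000 = 0.2835, so P(S) = 0.2835/(1+0.2835) ≈ 0.22.

P(S) = 0.22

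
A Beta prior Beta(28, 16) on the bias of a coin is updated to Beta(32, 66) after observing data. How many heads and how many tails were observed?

4 heads and 50 tails

Under Beta–binomial conjugacy the posterior parameters are (a+s, b+f).
So s = 32 − 28 = 4 and f = 66 − 16 = 50.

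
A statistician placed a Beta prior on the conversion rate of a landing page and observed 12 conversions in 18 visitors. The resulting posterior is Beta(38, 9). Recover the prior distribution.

Beta(26, 3)

Beta is conjugate to the binomial likelihood: posterior = Beta(α+s, β+f).
Subtract the data counts: 38−12=26, 9−6=3.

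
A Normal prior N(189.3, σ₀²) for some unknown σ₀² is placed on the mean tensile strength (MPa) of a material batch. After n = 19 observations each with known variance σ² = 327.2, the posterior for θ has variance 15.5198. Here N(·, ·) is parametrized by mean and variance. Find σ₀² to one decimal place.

Posterior precision equals prior precision plus data precision: 1/σ_n² = 1/σ₀² + n/σ².
So 1/σ₀² = 1/15.5198 − 19/327.2 = 0.064434 − 0.058068 = 0.006366.
Hence σ₀² = 1/0.006366 ≈ 157.1.

σ₀² = 157.1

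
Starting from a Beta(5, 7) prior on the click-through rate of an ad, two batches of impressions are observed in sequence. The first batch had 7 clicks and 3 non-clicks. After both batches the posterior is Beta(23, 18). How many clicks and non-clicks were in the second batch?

Because Beta–binomial updating is additive in the counts, the combined data contributed (α_post−α_prior, β_post−β_prior) successes and failures.
Total across both batches: 23−5=18 clicks, 18−7=11 non-clicks.
Subtract the first batch: 18−7=11 clicks and 11−3=8 non-clicks.

11 clicks and 8 non-clicks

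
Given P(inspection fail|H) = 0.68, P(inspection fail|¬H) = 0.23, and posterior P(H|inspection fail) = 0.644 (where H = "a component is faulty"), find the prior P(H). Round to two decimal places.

P(H) = 0.38

Bayes' rule in odds form gives O(H|E) = O(H)·[P(E|H)/P(E|¬H)], hence O(H) = O(H|E)/LR.
Posterior odds = 0.644/(1−0.644) = 1.8090. LR = 0.68/0.23 = 2.9565.
Prior odds = 1.8090/2.9565 = 0.6119, so P(H) = 0.6119/(1+0.6119) ≈ 0.38.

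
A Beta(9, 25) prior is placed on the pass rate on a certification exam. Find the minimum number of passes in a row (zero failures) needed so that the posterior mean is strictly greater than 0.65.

After k passes and 0 failures the posterior is Beta(9+k, 25), with mean (9+k)/(9+25+k).
Set (9+k)/(34+k) > 0.65 and solve: k > (0.65·34 − 9)/(1 − 0.65) = 37.429.
The smallest integer exceeding 37.429 is 38, and checking k=38: (47)/(72) = 0.6528 > 0.65.

k = 38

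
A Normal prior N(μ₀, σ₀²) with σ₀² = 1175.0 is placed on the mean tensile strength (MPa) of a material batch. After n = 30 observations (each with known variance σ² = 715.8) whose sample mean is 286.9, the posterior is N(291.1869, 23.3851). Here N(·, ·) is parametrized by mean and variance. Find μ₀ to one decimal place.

μ₀ = 502.3

With known observation variance, the Normal–Normal posterior has precision τ_n = τ₀ + n/σ² and mean μ_n = (τ₀μ₀ + (n/σ²)x̄)/τ_n.
Here τ₀ = 1/1175.0 = 0.000851 and τ_data = 30/715.8 = 0.041911, so τ_n = 0.042762.
Rearranging for μ₀: μ₀ = (μ_n·τ_n − τ_data·x̄)/τ₀ = (291.1869·0.042762 − 0.041911·286.9) / 0.000851 = 0.427468/0.000851 ≈ 502.3.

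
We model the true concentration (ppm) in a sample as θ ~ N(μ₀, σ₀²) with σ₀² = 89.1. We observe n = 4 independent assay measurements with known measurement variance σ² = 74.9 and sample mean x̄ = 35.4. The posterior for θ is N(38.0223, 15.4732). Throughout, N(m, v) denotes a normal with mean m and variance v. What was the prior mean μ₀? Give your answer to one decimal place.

The posterior mean is a precision-weighted average: μ_n = (τ₀μ₀ + τ_data·x̄)/(τ₀+τ_data), with τ₀=1/σ₀² and τ_data=n/σ².
Here τ₀ = 1/89.1 = 0.011223 and τ_data = 4/74.9 = 0.053405, so τ_n = 0.064628.
Rearranging for μ₀: μ₀ = (μ_n·τ_n − τ_data·x̄)/τ₀ = (38.0223·0.064628 − 0.053405·35.4) / 0.011223 = 0.566768/0.011223 ≈ 50.5.

μ₀ = 50.5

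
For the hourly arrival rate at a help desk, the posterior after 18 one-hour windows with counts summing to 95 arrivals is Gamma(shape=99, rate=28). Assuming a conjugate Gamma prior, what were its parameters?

Gamma(shape=4, rate=10)

Gamma–Poisson conjugacy: posterior shape = α + Σxᵢ, posterior rate = β + n.
So α = 99 − 95 = 4 and β = 28 − 18 = 10.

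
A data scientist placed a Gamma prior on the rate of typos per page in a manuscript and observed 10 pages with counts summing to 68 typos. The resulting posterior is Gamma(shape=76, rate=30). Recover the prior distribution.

Gamma(shape=8, rate=20)

A Gamma(α, β) prior (rate parametrization) on a Poisson rate with n observations summing to S gives posterior Gamma(α+S, β+n).
So α = 76 − 68 = 8 and β = 30 − 10 = 20.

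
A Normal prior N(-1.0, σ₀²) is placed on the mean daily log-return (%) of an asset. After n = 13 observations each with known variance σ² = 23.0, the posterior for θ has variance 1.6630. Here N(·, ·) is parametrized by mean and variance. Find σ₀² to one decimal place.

σ₀² = 27.7

Posterior precision equals prior precision plus data precision: 1/σ_n² = 1/σ₀² + n/σ².
So 1/σ₀² = 1/1.6630 − 13/23.0 = 0.601323 − 0.565217 = 0.036106.
Hence σ₀² = 1/0.036106 ≈ 27.7.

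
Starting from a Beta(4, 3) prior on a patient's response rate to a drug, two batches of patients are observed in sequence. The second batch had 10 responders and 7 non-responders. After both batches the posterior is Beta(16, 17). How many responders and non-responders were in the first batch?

2 responders and 7 non-responders

Sequential conjugate updates are equivalent to a single update on the pooled data, so total successes = posterior α − prior α and total failures = posterior β − prior β.
Total across both batches: 16−4=12 responders, 17−3=14 non-responders.
Subtract the second batch: 12−10=2 responders and 14−7=7 non-responders.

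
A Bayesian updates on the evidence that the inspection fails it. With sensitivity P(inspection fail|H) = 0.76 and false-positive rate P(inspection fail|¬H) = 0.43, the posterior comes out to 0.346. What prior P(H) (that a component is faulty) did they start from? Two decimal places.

P(H) = 0.23

Bayes' rule in odds form gives O(H|E) = O(H)·[P(E|H)/P(E|¬H)], hence O(H) = O(H|E)/LR.
Posterior odds = 0.346/(1−0.346) = 0.5291. LR = 0.76/0.43 = 1.7674.
Prior odds = 0.5291/1.7674 = 0.2994, so P(H) = 0.2994/(1+0.2994) ≈ 0.23.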